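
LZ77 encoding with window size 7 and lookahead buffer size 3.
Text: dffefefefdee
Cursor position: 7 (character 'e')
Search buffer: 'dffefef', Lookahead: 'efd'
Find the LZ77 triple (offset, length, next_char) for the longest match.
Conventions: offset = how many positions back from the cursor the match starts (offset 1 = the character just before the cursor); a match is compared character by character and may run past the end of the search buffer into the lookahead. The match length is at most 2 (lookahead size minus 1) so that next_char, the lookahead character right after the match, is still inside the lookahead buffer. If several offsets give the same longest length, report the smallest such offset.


Try each offset into the search buffer:
  offset=1 (pos 6, char 'f'): match length 0
  offset=2 (pos 5, char 'e'): match length 2
  offset=3 (pos 4, char 'f'): match length 0
  offset=4 (pos 3, char 'e'): match length 2
  offset=5 (pos 2, char 'f'): match length 0
  offset=6 (pos 1, char 'f'): match length 0
  offset=7 (pos 0, char 'd'): match length 0
Longest match has length 2, found at offsets 2, 4; take the smallest, offset 2.
next_char = character at position 7 + 2 = 9 -> 'd'

Best match: offset=2, length=2 (matching 'ef' starting at position 5)
LZ77 triple: (2, 2, 'd')


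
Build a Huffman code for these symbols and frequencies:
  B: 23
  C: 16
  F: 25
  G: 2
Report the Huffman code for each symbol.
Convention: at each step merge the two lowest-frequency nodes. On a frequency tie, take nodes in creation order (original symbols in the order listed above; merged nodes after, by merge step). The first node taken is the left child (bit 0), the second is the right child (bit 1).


Huffman tree construction:
Step 1: Merge G(2) + C(16) = 18
Step 2: Merge (G+C)(18) + B(23) = 41
Step 3: Merge F(25) + ((G+C)+B)(41) = 66
Read each symbol's code off the tree from the root (left child = 0, right child = 1).

Codes:
  B: 11 (length 2)
  C: 101 (length 3)
  F: 0 (length 1)
  G: 100 (length 3)
Average code length: 125/66 = 1.8939 bits/symbol


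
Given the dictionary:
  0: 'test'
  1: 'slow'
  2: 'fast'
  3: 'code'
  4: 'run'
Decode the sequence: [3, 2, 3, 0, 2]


Look up each index in the dictionary:
  3 -> 'code'
  2 -> 'fast'
  3 -> 'code'
  0 -> 'test'
  2 -> 'fast'

Decoded: "code fast code test fast"


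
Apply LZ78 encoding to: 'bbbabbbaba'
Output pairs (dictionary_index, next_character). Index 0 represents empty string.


LZ78 encoding steps:
Dictionary: {0: ''}
Step 1: w='' (idx 0), next='b' -> output (0, 'b'), add 'b' as idx 1
Step 2: w='b' (idx 1), next='b' -> output (1, 'b'), add 'bb' as idx 2
Step 3: w='' (idx 0), next='a' -> output (0, 'a'), add 'a' as idx 3
Step 4: w='bb' (idx 2), next='b' -> output (2, 'b'), add 'bbb' as idx 4
Step 5: w='a' (idx 3), next='b' -> output (3, 'b'), add 'ab' as idx 5
Step 6: w='a' (idx 3), end of input -> output (3, '')


Encoded: [(0, 'b'), (1, 'b'), (0, 'a'), (2, 'b'), (3, 'b'), (3, '')]


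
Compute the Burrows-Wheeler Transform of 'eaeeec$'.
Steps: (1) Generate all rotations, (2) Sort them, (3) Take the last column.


Rotations (sorted):
  0: $eaeeec -> last char: c
  1: aeeec$e -> last char: e
  2: c$eaeee -> last char: e
  3: eaeeec$ -> last char: $
  4: ec$eaee -> last char: e
  5: eec$eae -> last char: e
  6: eeec$ea -> last char: a


BWT = cee$eea


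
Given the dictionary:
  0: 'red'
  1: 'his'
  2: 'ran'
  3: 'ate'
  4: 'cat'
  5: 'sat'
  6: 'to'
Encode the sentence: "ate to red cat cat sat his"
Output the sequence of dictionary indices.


Look up each word in the dictionary:
  'ate' -> 3
  'to' -> 6
  'red' -> 0
  'cat' -> 4
  'cat' -> 4
  'sat' -> 5
  'his' -> 1

Encoded: [3, 6, 0, 4, 4, 5, 1]


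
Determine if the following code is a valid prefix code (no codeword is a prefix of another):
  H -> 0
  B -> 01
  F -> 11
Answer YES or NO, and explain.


Checking each pair (does one codeword prefix another?):
  H='0' vs B='01': prefix -- VIOLATION

NO -- this is NOT a valid prefix code. H (0) is a prefix of B (01).


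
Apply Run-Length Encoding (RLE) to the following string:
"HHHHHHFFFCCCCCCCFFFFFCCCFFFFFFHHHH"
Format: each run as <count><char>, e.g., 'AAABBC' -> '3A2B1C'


Scanning runs left to right:
  i=0: run of 'H' x 6 -> '6H'
  i=6: run of 'F' x 3 -> '3F'
  i=9: run of 'C' x 7 -> '7C'
  i=16: run of 'F' x 5 -> '5F'
  i=21: run of 'C' x 3 -> '3C'
  i=24: run of 'F' x 6 -> '6F'
  i=30: run of 'H' x 4 -> '4H'

RLE = 6H3F7C5F3C6F4H


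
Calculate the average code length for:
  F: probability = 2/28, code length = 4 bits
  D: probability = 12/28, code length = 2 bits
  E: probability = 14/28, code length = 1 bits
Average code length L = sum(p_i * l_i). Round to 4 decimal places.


Weighted contributions p_i * l_i:
  F: (2/28) * 4 = 8/28
  D: (12/28) * 2 = 24/28
  E: (14/28) * 1 = 14/28
Sum = (8 + 24 + 14)/28 = 46/28

L = 46/28 = 1.6429 bits/symbol


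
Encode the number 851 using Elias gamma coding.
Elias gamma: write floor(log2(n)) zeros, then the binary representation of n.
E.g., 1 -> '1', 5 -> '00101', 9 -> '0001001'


num_bits = floor(log2(851)) + 1 = 10
leading_zeros = num_bits - 1 = 9
binary(851) = 1101010011

Elias gamma(851) = '000000000' + '1101010011' = 0000000001101010011 (19 bits)


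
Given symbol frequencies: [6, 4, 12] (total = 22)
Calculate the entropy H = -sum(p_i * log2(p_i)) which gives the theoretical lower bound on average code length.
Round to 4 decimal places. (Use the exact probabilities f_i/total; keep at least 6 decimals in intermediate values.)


Per-symbol terms -p_i * log2(p_i) with p_i = f_i/22:
  p = 6/22 = 0.272727: log2(p) = -1.874469, -p*log2(p) = 0.511219
  p = 4/22 = 0.181818: log2(p) = -2.459432, -p*log2(p) = 0.447169
  p = 12/22 = 0.545455: log2(p) = -0.874469, -p*log2(p) = 0.476983
H = 0.511219 + 0.447169 + 0.476983 = 1.435371

H = 1.4354 bits/symbol


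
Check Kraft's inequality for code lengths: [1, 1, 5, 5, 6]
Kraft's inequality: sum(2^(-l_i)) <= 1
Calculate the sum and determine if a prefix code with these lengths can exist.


Sum = 2^(-1) + 2^(-1) + 2^(-5) + 2^(-5) + 2^(-6)
    = 0.5 + 0.5 + 0.03125 + 0.03125 + 0.015625
    = 69/64 = 1.078125
Since 1.078125 > 1, Kraft's inequality is NOT satisfied.
A prefix code with these lengths CANNOT exist.

Kraft sum = 1.078125. Not satisfied.


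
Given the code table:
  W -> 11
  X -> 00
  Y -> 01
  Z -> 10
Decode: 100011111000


Decoding:
10 -> Z
00 -> X
11 -> W
11 -> W
10 -> Z
00 -> X


Result: ZXWWZX


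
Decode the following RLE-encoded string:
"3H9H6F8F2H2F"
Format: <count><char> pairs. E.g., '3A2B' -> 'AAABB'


Expanding each <count><char> pair:
  3H -> 'HHH'
  9H -> 'HHHHHHHHH'
  6F -> 'FFFFFF'
  8F -> 'FFFFFFFF'
  2H -> 'HH'
  2F -> 'FF'

Decoded = HHHHHHHHHHHHFFFFFFFFFFFFFFHHFF


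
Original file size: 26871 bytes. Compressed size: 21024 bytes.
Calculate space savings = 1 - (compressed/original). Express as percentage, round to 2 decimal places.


ratio = compressed/original = 21024/26871 = 0.782405
savings = 1 - ratio = 1 - 0.782405 = 0.217595
as a percentage: 0.217595 * 100 = 21.76%

Space savings = 1 - 21024/26871 = 21.76%


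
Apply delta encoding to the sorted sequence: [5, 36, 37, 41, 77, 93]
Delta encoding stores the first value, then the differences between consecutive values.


First value: 5
Deltas:
  36 - 5 = 31
  37 - 36 = 1
  41 - 37 = 4
  77 - 41 = 36
  93 - 77 = 16


Delta encoded: [5, 31, 1, 4, 36, 16]


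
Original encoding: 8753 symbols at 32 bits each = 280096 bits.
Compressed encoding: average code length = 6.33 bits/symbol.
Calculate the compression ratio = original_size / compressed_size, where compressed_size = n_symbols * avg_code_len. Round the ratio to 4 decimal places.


original_size = n_symbols * orig_bits = 8753 * 32 = 280096 bits
compressed_size = n_symbols * avg_code_len = 8753 * 6.33 = 55406.49 bits
ratio = original_size / compressed_size = 280096 / 55406.49 = 5.0553

Compression ratio = 5.0553


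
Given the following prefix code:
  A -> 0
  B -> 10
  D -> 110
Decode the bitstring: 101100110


Decoding step by step:
Bits 10 -> B
Bits 110 -> D
Bits 0 -> A
Bits 110 -> D


Decoded message: BDAD


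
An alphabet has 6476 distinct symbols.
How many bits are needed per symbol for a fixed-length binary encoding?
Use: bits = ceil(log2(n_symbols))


log2(6476) = 12.6609
Bracket: 2^12 = 4096 < 6476 <= 2^13 = 8192
So ceil(log2(6476)) = 13

bits = ceil(log2(6476)) = ceil(12.6609) = 13 bits


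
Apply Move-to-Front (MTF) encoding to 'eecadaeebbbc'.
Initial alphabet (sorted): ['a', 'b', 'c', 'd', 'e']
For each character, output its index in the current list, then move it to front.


MTF encoding:
'e': index 4 in ['a', 'b', 'c', 'd', 'e'] -> ['e', 'a', 'b', 'c', 'd']
'e': index 0 in ['e', 'a', 'b', 'c', 'd'] -> ['e', 'a', 'b', 'c', 'd']
'c': index 3 in ['e', 'a', 'b', 'c', 'd'] -> ['c', 'e', 'a', 'b', 'd']
'a': index 2 in ['c', 'e', 'a', 'b', 'd'] -> ['a', 'c', 'e', 'b', 'd']
'd': index 4 in ['a', 'c', 'e', 'b', 'd'] -> ['d', 'a', 'c', 'e', 'b']
'a': index 1 in ['d', 'a', 'c', 'e', 'b'] -> ['a', 'd', 'c', 'e', 'b']
'e': index 3 in ['a', 'd', 'c', 'e', 'b'] -> ['e', 'a', 'd', 'c', 'b']
'e': index 0 in ['e', 'a', 'd', 'c', 'b'] -> ['e', 'a', 'd', 'c', 'b']
'b': index 4 in ['e', 'a', 'd', 'c', 'b'] -> ['b', 'e', 'a', 'd', 'c']
'b': index 0 in ['b', 'e', 'a', 'd', 'c'] -> ['b', 'e', 'a', 'd', 'c']
'b': index 0 in ['b', 'e', 'a', 'd', 'c'] -> ['b', 'e', 'a', 'd', 'c']
'c': index 4 in ['b', 'e', 'a', 'd', 'c'] -> ['c', 'b', 'e', 'a', 'd']


Output: [4, 0, 3, 2, 4, 1, 3, 0, 4, 0, 0, 4]


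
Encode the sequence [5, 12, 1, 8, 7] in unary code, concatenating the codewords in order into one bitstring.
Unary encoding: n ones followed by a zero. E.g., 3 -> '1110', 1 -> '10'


Encode each number as n ones followed by a terminating 0:
  5 -> 111110 (6 bits)
  12 -> 1111111111110 (13 bits)
  1 -> 10 (2 bits)
  8 -> 111111110 (9 bits)
  7 -> 11111110 (8 bits)
Total length = 6 + 13 + 2 + 9 + 8 = 38 bits.

Unary([5, 12, 1, 8, 7]) = 11111011111111111101011111111011111110 (38 bits)


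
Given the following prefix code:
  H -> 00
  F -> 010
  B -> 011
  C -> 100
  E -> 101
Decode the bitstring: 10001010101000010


Decoding step by step:
Bits 100 -> C
Bits 010 -> F
Bits 101 -> E
Bits 010 -> F
Bits 00 -> H
Bits 010 -> F


Decoded message: CFEFHF


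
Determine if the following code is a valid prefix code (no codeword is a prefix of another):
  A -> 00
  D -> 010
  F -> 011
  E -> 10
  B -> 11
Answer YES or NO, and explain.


Checking each pair (does one codeword prefix another?):
  A='00' vs D='010': no prefix
  A='00' vs F='011': no prefix
  A='00' vs E='10': no prefix
  A='00' vs B='11': no prefix
  D='010' vs A='00': no prefix
  D='010' vs F='011': no prefix
  D='010' vs E='10': no prefix
  D='010' vs B='11': no prefix
  F='011' vs A='00': no prefix
  F='011' vs D='010': no prefix
  F='011' vs E='10': no prefix
  F='011' vs B='11': no prefix
  E='10' vs A='00': no prefix
  E='10' vs D='010': no prefix
  E='10' vs F='011': no prefix
  E='10' vs B='11': no prefix
  B='11' vs A='00': no prefix
  B='11' vs D='010': no prefix
  B='11' vs F='011': no prefix
  B='11' vs E='10': no prefix
No violation found over all pairs.

YES -- this is a valid prefix code. No codeword is a prefix of any other codeword.


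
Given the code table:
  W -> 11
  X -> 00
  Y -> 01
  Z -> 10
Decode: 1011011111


Decoding:
10 -> Z
11 -> W
01 -> Y
11 -> W
11 -> W


Result: ZWYWW


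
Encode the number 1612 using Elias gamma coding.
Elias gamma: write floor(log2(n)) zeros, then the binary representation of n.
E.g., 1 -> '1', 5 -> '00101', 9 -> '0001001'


num_bits = floor(log2(1612)) + 1 = 11
leading_zeros = num_bits - 1 = 10
binary(1612) = 11001001100

Elias gamma(1612) = '0000000000' + '11001001100' = 000000000011001001100 (21 bits)


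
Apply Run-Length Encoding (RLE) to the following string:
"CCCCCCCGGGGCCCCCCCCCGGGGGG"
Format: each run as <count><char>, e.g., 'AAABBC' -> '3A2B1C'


Scanning runs left to right:
  i=0: run of 'C' x 7 -> '7C'
  i=7: run of 'G' x 4 -> '4G'
  i=11: run of 'C' x 9 -> '9C'
  i=20: run of 'G' x 6 -> '6G'

RLE = 7C4G9C6G


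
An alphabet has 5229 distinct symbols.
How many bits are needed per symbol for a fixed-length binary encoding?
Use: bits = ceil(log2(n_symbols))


log2(5229) = 12.3523
Bracket: 2^12 = 4096 < 5229 <= 2^13 = 8192
So ceil(log2(5229)) = 13

bits = ceil(log2(5229)) = ceil(12.3523) = 13 bits


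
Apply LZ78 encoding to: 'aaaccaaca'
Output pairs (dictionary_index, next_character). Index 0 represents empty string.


LZ78 encoding steps:
Dictionary: {0: ''}
Step 1: w='' (idx 0), next='a' -> output (0, 'a'), add 'a' as idx 1
Step 2: w='a' (idx 1), next='a' -> output (1, 'a'), add 'aa' as idx 2
Step 3: w='' (idx 0), next='c' -> output (0, 'c'), add 'c' as idx 3
Step 4: w='c' (idx 3), next='a' -> output (3, 'a'), add 'ca' as idx 4
Step 5: w='a' (idx 1), next='c' -> output (1, 'c'), add 'ac' as idx 5
Step 6: w='a' (idx 1), end of input -> output (1, '')


Encoded: [(0, 'a'), (1, 'a'), (0, 'c'), (3, 'a'), (1, 'c'), (1, '')]


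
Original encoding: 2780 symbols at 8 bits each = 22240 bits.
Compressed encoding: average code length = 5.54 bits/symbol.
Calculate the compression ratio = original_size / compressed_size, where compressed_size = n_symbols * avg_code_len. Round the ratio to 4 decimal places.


original_size = n_symbols * orig_bits = 2780 * 8 = 22240 bits
compressed_size = n_symbols * avg_code_len = 2780 * 5.54 = 15401.2 bits
ratio = original_size / compressed_size = 22240 / 15401.2 = 1.444

Compression ratio = 1.444


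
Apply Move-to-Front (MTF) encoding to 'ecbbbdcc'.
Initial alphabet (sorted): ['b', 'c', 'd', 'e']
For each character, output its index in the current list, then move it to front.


MTF encoding:
'e': index 3 in ['b', 'c', 'd', 'e'] -> ['e', 'b', 'c', 'd']
'c': index 2 in ['e', 'b', 'c', 'd'] -> ['c', 'e', 'b', 'd']
'b': index 2 in ['c', 'e', 'b', 'd'] -> ['b', 'c', 'e', 'd']
'b': index 0 in ['b', 'c', 'e', 'd'] -> ['b', 'c', 'e', 'd']
'b': index 0 in ['b', 'c', 'e', 'd'] -> ['b', 'c', 'e', 'd']
'd': index 3 in ['b', 'c', 'e', 'd'] -> ['d', 'b', 'c', 'e']
'c': index 2 in ['d', 'b', 'c', 'e'] -> ['c', 'd', 'b', 'e']
'c': index 0 in ['c', 'd', 'b', 'e'] -> ['c', 'd', 'b', 'e']


Output: [3, 2, 2, 0, 0, 3, 2, 0]


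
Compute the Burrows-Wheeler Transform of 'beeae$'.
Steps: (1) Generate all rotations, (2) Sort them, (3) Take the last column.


Rotations (sorted):
  0: $beeae -> last char: e
  1: ae$bee -> last char: e
  2: beeae$ -> last char: $
  3: e$beea -> last char: a
  4: eae$be -> last char: e
  5: eeae$b -> last char: b


BWT = ee$aeb


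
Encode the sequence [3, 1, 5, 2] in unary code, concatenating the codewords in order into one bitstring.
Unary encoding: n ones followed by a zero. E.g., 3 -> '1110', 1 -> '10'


Encode each number as n ones followed by a terminating 0:
  3 -> 1110 (4 bits)
  1 -> 10 (2 bits)
  5 -> 111110 (6 bits)
  2 -> 110 (3 bits)
Total length = 4 + 2 + 6 + 3 = 15 bits.

Unary([3, 1, 5, 2]) = 111010111110110 (15 bits)


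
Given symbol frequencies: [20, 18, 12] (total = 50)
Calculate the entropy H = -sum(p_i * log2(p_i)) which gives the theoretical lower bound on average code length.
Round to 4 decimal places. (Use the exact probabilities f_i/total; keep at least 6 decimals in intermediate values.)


Per-symbol terms -p_i * log2(p_i) with p_i = f_i/50:
  p = 20/50 = 0.400000: log2(p) = -1.321928, -p*log2(p) = 0.528771
  p = 18/50 = 0.360000: log2(p) = -1.473931, -p*log2(p) = 0.530615
  p = 12/50 = 0.240000: log2(p) = -2.058894, -p*log2(p) = 0.494134
H = 0.528771 + 0.530615 + 0.494134 = 1.553520

H = 1.5535 bits/symbol


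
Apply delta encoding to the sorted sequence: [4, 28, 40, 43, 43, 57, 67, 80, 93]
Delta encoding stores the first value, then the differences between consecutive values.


First value: 4
Deltas:
  28 - 4 = 24
  40 - 28 = 12
  43 - 40 = 3
  43 - 43 = 0
  57 - 43 = 14
  67 - 57 = 10
  80 - 67 = 13
  93 - 80 = 13


Delta encoded: [4, 24, 12, 3, 0, 14, 10, 13, 13]


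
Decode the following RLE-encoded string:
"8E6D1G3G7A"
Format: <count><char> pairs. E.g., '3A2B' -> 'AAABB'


Expanding each <count><char> pair:
  8E -> 'EEEEEEEE'
  6D -> 'DDDDDD'
  1G -> 'G'
  3G -> 'GGG'
  7A -> 'AAAAAAA'

Decoded = EEEEEEEEDDDDDDGGGGAAAAAAA


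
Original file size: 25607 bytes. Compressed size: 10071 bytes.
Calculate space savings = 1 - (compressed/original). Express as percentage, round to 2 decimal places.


ratio = compressed/original = 10071/25607 = 0.393291
savings = 1 - ratio = 1 - 0.393291 = 0.606709
as a percentage: 0.606709 * 100 = 60.67%

Space savings = 1 - 10071/25607 = 60.67%


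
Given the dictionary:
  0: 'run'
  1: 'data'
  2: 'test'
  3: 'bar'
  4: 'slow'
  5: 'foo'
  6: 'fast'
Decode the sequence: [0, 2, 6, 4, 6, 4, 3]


Look up each index in the dictionary:
  0 -> 'run'
  2 -> 'test'
  6 -> 'fast'
  4 -> 'slow'
  6 -> 'fast'
  4 -> 'slow'
  3 -> 'bar'

Decoded: "run test fast slow fast slow bar"


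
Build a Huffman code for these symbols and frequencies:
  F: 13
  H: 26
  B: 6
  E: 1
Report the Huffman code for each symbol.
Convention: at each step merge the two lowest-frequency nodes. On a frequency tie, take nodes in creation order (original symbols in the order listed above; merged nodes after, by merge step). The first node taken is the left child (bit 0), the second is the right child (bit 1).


Huffman tree construction:
Step 1: Merge E(1) + B(6) = 7
Step 2: Merge (E+B)(7) + F(13) = 20
Step 3: Merge ((E+B)+F)(20) + H(26) = 46
Read each symbol's code off the tree from the root (left child = 0, right child = 1).

Codes:
  F: 01 (length 2)
  H: 1 (length 1)
  B: 001 (length 3)
  E: 000 (length 3)
Average code length: 73/46 = 1.5870 bits/symbol


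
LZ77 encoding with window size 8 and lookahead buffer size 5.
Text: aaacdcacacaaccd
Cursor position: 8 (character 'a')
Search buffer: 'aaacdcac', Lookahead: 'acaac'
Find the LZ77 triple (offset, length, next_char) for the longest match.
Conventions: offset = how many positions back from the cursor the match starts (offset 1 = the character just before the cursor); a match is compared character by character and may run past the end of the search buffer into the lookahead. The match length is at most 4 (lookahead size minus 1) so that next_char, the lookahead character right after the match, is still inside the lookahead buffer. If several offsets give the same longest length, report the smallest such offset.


Try each offset into the search buffer:
  offset=1 (pos 7, char 'c'): match length 0
  offset=2 (pos 6, char 'a'): match length 3
  offset=3 (pos 5, char 'c'): match length 0
  offset=4 (pos 4, char 'd'): match length 0
  offset=5 (pos 3, char 'c'): match length 0
  offset=6 (pos 2, char 'a'): match length 2
  offset=7 (pos 1, char 'a'): match length 1
  offset=8 (pos 0, char 'a'): match length 1
Longest match has length 3 at offset 2.
next_char = character at position 8 + 3 = 11 -> 'a'

Best match: offset=2, length=3 (matching 'aca' starting at position 6)
LZ77 triple: (2, 3, 'a')


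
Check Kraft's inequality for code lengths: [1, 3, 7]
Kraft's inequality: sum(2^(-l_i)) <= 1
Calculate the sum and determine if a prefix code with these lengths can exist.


Sum = 2^(-1) + 2^(-3) + 2^(-7)
    = 0.5 + 0.125 + 0.0078125
    = 81/128 = 0.6328125
Since 0.6328125 <= 1, Kraft's inequality IS satisfied.
A prefix code with these lengths CAN exist.

Kraft sum = 0.6328125. Satisfied.


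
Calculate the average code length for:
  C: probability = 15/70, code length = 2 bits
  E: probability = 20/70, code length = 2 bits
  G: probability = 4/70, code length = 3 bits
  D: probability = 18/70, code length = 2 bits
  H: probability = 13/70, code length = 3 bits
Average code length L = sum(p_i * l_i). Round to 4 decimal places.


Weighted contributions p_i * l_i:
  C: (15/70) * 2 = 30/70
  E: (20/70) * 2 = 40/70
  G: (4/70) * 3 = 12/70
  D: (18/70) * 2 = 36/70
  H: (13/70) * 3 = 39/70
Sum = (30 + 40 + 12 + 36 + 39)/70 = 157/70

L = 157/70 = 2.2429 bits/symbol


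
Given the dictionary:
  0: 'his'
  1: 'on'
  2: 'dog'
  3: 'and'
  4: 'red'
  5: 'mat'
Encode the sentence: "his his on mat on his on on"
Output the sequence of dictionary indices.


Look up each word in the dictionary:
  'his' -> 0
  'his' -> 0
  'on' -> 1
  'mat' -> 5
  'on' -> 1
  'his' -> 0
  'on' -> 1
  'on' -> 1

Encoded: [0, 0, 1, 5, 1, 0, 1, 1]


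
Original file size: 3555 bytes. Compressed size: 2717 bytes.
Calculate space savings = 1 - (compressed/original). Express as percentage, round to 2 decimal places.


ratio = compressed/original = 2717/3555 = 0.764276
savings = 1 - ratio = 1 - 0.764276 = 0.235724
as a percentage: 0.235724 * 100 = 23.57%

Space savings = 1 - 2717/3555 = 23.57%


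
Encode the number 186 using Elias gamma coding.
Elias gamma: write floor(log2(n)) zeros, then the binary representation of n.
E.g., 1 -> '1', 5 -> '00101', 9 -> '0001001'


num_bits = floor(log2(186)) + 1 = 8
leading_zeros = num_bits - 1 = 7
binary(186) = 10111010

Elias gamma(186) = '0000000' + '10111010' = 000000010111010 (15 bits)


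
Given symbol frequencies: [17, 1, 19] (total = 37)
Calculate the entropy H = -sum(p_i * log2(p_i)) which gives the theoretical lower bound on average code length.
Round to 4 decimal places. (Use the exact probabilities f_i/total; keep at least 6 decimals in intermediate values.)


Per-symbol terms -p_i * log2(p_i) with p_i = f_i/37:
  p = 17/37 = 0.459459: log2(p) = -1.121991, -p*log2(p) = 0.515509
  p = 1/37 = 0.027027: log2(p) = -5.209453, -p*log2(p) = 0.140796
  p = 19/37 = 0.513514: log2(p) = -0.961526, -p*log2(p) = 0.493757
H = 0.515509 + 0.140796 + 0.493757 = 1.150062

H = 1.1501 bits/symbol


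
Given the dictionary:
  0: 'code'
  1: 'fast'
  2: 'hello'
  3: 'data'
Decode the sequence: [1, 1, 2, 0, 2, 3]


Look up each index in the dictionary:
  1 -> 'fast'
  1 -> 'fast'
  2 -> 'hello'
  0 -> 'code'
  2 -> 'hello'
  3 -> 'data'

Decoded: "fast fast hello code hello data"


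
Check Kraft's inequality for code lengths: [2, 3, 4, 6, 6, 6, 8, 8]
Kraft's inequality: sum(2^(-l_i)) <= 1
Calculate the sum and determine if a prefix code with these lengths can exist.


Sum = 2^(-2) + 2^(-3) + 2^(-4) + 2^(-6) + 2^(-6) + 2^(-6) + 2^(-8) + 2^(-8)
    = 0.25 + 0.125 + 0.0625 + 0.015625 + 0.015625 + 0.015625 + 0.00390625 + 0.00390625
    = 126/256 = 0.4921875
Since 0.4921875 <= 1, Kraft's inequality IS satisfied.
A prefix code with these lengths CAN exist.

Kraft sum = 0.4921875. Satisfied.


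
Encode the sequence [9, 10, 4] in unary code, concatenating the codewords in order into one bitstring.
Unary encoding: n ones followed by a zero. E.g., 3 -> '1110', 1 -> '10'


Encode each number as n ones followed by a terminating 0:
  9 -> 1111111110 (10 bits)
  10 -> 11111111110 (11 bits)
  4 -> 11110 (5 bits)
Total length = 10 + 11 + 5 = 26 bits.

Unary([9, 10, 4]) = 11111111101111111111011110 (26 bits)


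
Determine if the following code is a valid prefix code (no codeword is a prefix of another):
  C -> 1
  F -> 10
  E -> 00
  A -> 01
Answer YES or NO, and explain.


Checking each pair (does one codeword prefix another?):
  C='1' vs F='10': prefix -- VIOLATION

NO -- this is NOT a valid prefix code. C (1) is a prefix of F (10).


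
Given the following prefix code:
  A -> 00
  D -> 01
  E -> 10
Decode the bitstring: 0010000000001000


Decoding step by step:
Bits 00 -> A
Bits 10 -> E
Bits 00 -> A
Bits 00 -> A
Bits 00 -> A
Bits 00 -> A
Bits 10 -> E
Bits 00 -> A


Decoded message: AEAAAAEA


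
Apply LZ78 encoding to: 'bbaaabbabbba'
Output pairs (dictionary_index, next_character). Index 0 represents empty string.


LZ78 encoding steps:
Dictionary: {0: ''}
Step 1: w='' (idx 0), next='b' -> output (0, 'b'), add 'b' as idx 1
Step 2: w='b' (idx 1), next='a' -> output (1, 'a'), add 'ba' as idx 2
Step 3: w='' (idx 0), next='a' -> output (0, 'a'), add 'a' as idx 3
Step 4: w='a' (idx 3), next='b' -> output (3, 'b'), add 'ab' as idx 4
Step 5: w='ba' (idx 2), next='b' -> output (2, 'b'), add 'bab' as idx 5
Step 6: w='b' (idx 1), next='b' -> output (1, 'b'), add 'bb' as idx 6
Step 7: w='a' (idx 3), end of input -> output (3, '')


Encoded: [(0, 'b'), (1, 'a'), (0, 'a'), (3, 'b'), (2, 'b'), (1, 'b'), (3, '')]


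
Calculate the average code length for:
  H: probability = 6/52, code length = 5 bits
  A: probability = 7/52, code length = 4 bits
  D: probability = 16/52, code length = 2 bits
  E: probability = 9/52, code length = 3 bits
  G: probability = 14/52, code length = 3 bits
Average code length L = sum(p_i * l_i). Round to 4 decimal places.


Weighted contributions p_i * l_i:
  H: (6/52) * 5 = 30/52
  A: (7/52) * 4 = 28/52
  D: (16/52) * 2 = 32/52
  E: (9/52) * 3 = 27/52
  G: (14/52) * 3 = 42/52
Sum = (30 + 28 + 32 + 27 + 42)/52 = 159/52

L = 159/52 = 3.0577 bits/symbol


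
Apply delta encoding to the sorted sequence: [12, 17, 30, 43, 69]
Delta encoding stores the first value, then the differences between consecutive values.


First value: 12
Deltas:
  17 - 12 = 5
  30 - 17 = 13
  43 - 30 = 13
  69 - 43 = 26


Delta encoded: [12, 5, 13, 13, 26]


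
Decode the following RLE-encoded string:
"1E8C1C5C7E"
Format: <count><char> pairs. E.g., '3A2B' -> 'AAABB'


Expanding each <count><char> pair:
  1E -> 'E'
  8C -> 'CCCCCCCC'
  1C -> 'C'
  5C -> 'CCCCC'
  7E -> 'EEEEEEE'

Decoded = ECCCCCCCCCCCCCCEEEEEEE


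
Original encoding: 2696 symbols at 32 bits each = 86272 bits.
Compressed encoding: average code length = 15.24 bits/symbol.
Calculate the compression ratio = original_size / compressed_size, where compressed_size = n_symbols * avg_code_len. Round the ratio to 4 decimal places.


original_size = n_symbols * orig_bits = 2696 * 32 = 86272 bits
compressed_size = n_symbols * avg_code_len = 2696 * 15.24 = 41087.04 bits
ratio = original_size / compressed_size = 86272 / 41087.04 = 2.0997

Compression ratio = 2.0997


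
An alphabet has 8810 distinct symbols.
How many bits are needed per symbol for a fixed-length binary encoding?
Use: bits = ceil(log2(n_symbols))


log2(8810) = 13.1049
Bracket: 2^13 = 8192 < 8810 <= 2^14 = 16384
So ceil(log2(8810)) = 14

bits = ceil(log2(8810)) = ceil(13.1049) = 14 bits


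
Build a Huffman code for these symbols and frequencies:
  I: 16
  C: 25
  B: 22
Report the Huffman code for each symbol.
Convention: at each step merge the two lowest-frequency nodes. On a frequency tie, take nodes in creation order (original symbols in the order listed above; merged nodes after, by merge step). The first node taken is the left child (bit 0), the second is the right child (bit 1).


Huffman tree construction:
Step 1: Merge I(16) + B(22) = 38
Step 2: Merge C(25) + (I+B)(38) = 63
Read each symbol's code off the tree from the root (left child = 0, right child = 1).

Codes:
  I: 10 (length 2)
  C: 0 (length 1)
  B: 11 (length 2)
Average code length: 101/63 = 1.6032 bits/symbol


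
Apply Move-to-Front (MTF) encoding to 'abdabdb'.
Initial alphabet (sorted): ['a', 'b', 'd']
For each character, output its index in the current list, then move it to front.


MTF encoding:
'a': index 0 in ['a', 'b', 'd'] -> ['a', 'b', 'd']
'b': index 1 in ['a', 'b', 'd'] -> ['b', 'a', 'd']
'd': index 2 in ['b', 'a', 'd'] -> ['d', 'b', 'a']
'a': index 2 in ['d', 'b', 'a'] -> ['a', 'd', 'b']
'b': index 2 in ['a', 'd', 'b'] -> ['b', 'a', 'd']
'd': index 2 in ['b', 'a', 'd'] -> ['d', 'b', 'a']
'b': index 1 in ['d', 'b', 'a'] -> ['b', 'd', 'a']


Output: [0, 1, 2, 2, 2, 2, 1]


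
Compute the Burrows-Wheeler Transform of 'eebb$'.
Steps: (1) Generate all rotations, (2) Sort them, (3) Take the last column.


Rotations (sorted):
  0: $eebb -> last char: b
  1: b$eeb -> last char: b
  2: bb$ee -> last char: e
  3: ebb$e -> last char: e
  4: eebb$ -> last char: $


BWT = bbee$


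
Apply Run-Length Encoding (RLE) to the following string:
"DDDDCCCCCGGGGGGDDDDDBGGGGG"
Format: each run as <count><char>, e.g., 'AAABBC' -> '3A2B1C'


Scanning runs left to right:
  i=0: run of 'D' x 4 -> '4D'
  i=4: run of 'C' x 5 -> '5C'
  i=9: run of 'G' x 6 -> '6G'
  i=15: run of 'D' x 5 -> '5D'
  i=20: run of 'B' x 1 -> '1B'
  i=21: run of 'G' x 5 -> '5G'

RLE = 4D5C6G5D1B5G


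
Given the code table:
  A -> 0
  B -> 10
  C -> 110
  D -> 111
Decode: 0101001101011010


Decoding:
0 -> A
10 -> B
10 -> B
0 -> A
110 -> C
10 -> B
110 -> C
10 -> B


Result: ABBACBCB


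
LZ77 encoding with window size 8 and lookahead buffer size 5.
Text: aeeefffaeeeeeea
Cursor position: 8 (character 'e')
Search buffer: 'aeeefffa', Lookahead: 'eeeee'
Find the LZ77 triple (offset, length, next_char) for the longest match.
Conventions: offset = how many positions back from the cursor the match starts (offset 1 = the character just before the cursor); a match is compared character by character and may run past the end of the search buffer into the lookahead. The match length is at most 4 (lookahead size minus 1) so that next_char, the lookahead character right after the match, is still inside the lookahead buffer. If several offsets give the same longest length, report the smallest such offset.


Try each offset into the search buffer:
  offset=1 (pos 7, char 'a'): match length 0
  offset=2 (pos 6, char 'f'): match length 0
  offset=3 (pos 5, char 'f'): match length 0
  offset=4 (pos 4, char 'f'): match length 0
  offset=5 (pos 3, char 'e'): match length 1
  offset=6 (pos 2, char 'e'): match length 2
  offset=7 (pos 1, char 'e'): match length 3
  offset=8 (pos 0, char 'a'): match length 0
Longest match has length 3 at offset 7.
next_char = character at position 8 + 3 = 11 -> 'e'

Best match: offset=7, length=3 (matching 'eee' starting at position 1)
LZ77 triple: (7, 3, 'e')


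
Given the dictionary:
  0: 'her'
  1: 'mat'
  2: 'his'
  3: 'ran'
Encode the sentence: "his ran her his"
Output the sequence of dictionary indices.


Look up each word in the dictionary:
  'his' -> 2
  'ran' -> 3
  'her' -> 0
  'his' -> 2

Encoded: [2, 3, 0, 2]


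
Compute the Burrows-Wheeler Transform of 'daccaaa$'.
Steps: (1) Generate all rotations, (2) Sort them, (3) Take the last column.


Rotations (sorted):
  0: $daccaaa -> last char: a
  1: a$daccaa -> last char: a
  2: aa$dacca -> last char: a
  3: aaa$dacc -> last char: c
  4: accaaa$d -> last char: d
  5: caaa$dac -> last char: c
  6: ccaaa$da -> last char: a
  7: daccaaa$ -> last char: $


BWT = aaacdca$


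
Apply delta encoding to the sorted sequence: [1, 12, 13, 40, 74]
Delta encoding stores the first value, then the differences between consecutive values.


First value: 1
Deltas:
  12 - 1 = 11
  13 - 12 = 1
  40 - 13 = 27
  74 - 40 = 34


Delta encoded: [1, 11, 1, 27, 34]


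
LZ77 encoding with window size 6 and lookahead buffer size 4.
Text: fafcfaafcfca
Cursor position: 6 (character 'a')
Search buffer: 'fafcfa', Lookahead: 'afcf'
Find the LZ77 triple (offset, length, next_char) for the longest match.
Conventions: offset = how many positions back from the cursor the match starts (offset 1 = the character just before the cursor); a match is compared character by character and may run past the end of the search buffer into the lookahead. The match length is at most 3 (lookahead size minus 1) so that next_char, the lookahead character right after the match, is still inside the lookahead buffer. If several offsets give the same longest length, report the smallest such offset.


Try each offset into the search buffer:
  offset=1 (pos 5, char 'a'): match length 1
  offset=2 (pos 4, char 'f'): match length 0
  offset=3 (pos 3, char 'c'): match length 0
  offset=4 (pos 2, char 'f'): match length 0
  offset=5 (pos 1, char 'a'): match length 3
  offset=6 (pos 0, char 'f'): match length 0
Longest match has length 3 at offset 5.
next_char = character at position 6 + 3 = 9 -> 'f'

Best match: offset=5, length=3 (matching 'afc' starting at position 1)
LZ77 triple: (5, 3, 'f')


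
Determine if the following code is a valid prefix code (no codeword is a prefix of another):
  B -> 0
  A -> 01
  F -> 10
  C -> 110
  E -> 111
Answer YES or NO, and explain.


Checking each pair (does one codeword prefix another?):
  B='0' vs A='01': prefix -- VIOLATION

NO -- this is NOT a valid prefix code. B (0) is a prefix of A (01).


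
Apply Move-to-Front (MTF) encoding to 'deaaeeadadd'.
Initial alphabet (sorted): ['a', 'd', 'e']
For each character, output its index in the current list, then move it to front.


MTF encoding:
'd': index 1 in ['a', 'd', 'e'] -> ['d', 'a', 'e']
'e': index 2 in ['d', 'a', 'e'] -> ['e', 'd', 'a']
'a': index 2 in ['e', 'd', 'a'] -> ['a', 'e', 'd']
'a': index 0 in ['a', 'e', 'd'] -> ['a', 'e', 'd']
'e': index 1 in ['a', 'e', 'd'] -> ['e', 'a', 'd']
'e': index 0 in ['e', 'a', 'd'] -> ['e', 'a', 'd']
'a': index 1 in ['e', 'a', 'd'] -> ['a', 'e', 'd']
'd': index 2 in ['a', 'e', 'd'] -> ['d', 'a', 'e']
'a': index 1 in ['d', 'a', 'e'] -> ['a', 'd', 'e']
'd': index 1 in ['a', 'd', 'e'] -> ['d', 'a', 'e']
'd': index 0 in ['d', 'a', 'e'] -> ['d', 'a', 'e']


Output: [1, 2, 2, 0, 1, 0, 1, 2, 1, 1, 0]


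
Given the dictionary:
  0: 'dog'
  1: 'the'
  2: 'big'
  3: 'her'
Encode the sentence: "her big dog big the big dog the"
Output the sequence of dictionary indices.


Look up each word in the dictionary:
  'her' -> 3
  'big' -> 2
  'dog' -> 0
  'big' -> 2
  'the' -> 1
  'big' -> 2
  'dog' -> 0
  'the' -> 1

Encoded: [3, 2, 0, 2, 1, 2, 0, 1]


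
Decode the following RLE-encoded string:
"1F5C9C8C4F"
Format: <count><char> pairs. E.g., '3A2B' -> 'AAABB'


Expanding each <count><char> pair:
  1F -> 'F'
  5C -> 'CCCCC'
  9C -> 'CCCCCCCCC'
  8C -> 'CCCCCCCC'
  4F -> 'FFFF'

Decoded = FCCCCCCCCCCCCCCCCCCCCCCFFFF


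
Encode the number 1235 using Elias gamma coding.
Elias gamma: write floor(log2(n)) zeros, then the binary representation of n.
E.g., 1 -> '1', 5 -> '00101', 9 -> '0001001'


num_bits = floor(log2(1235)) + 1 = 11
leading_zeros = num_bits - 1 = 10
binary(1235) = 10011010011

Elias gamma(1235) = '0000000000' + '10011010011' = 000000000010011010011 (21 bits)


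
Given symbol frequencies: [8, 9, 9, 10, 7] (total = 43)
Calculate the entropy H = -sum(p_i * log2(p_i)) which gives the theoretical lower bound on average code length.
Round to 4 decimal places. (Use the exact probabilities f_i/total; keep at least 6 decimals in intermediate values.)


Per-symbol terms -p_i * log2(p_i) with p_i = f_i/43:
  p = 8/43 = 0.186047: log2(p) = -2.426265, -p*log2(p) = 0.451398
  p = 9/43 = 0.209302: log2(p) = -2.256340, -p*log2(p) = 0.472257
  p = 9/43 = 0.209302: log2(p) = -2.256340, -p*log2(p) = 0.472257
  p = 10/43 = 0.232558: log2(p) = -2.104337, -p*log2(p) = 0.489381
  p = 7/43 = 0.162791: log2(p) = -2.618910, -p*log2(p) = 0.426334
H = 0.451398 + 0.472257 + 0.472257 + 0.489381 + 0.426334 = 2.311627

H = 2.3116 bits/symbol


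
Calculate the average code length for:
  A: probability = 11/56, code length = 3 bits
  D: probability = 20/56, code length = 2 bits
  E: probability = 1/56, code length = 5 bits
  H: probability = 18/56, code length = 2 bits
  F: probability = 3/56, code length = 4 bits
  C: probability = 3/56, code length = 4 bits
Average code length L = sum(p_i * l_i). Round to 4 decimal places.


Weighted contributions p_i * l_i:
  A: (11/56) * 3 = 33/56
  D: (20/56) * 2 = 40/56
  E: (1/56) * 5 = 5/56
  H: (18/56) * 2 = 36/56
  F: (3/56) * 4 = 12/56
  C: (3/56) * 4 = 12/56
Sum = (33 + 40 + 5 + 36 + 12 + 12)/56 = 138/56

L = 138/56 = 2.4643 bits/symbol


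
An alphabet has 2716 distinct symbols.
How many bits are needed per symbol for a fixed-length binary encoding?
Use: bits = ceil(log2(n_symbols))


log2(2716) = 11.4073
Bracket: 2^11 = 2048 < 2716 <= 2^12 = 4096
So ceil(log2(2716)) = 12

bits = ceil(log2(2716)) = ceil(11.4073) = 12 bits


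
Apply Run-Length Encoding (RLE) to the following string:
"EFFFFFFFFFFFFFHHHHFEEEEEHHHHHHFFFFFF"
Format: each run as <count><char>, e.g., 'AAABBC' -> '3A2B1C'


Scanning runs left to right:
  i=0: run of 'E' x 1 -> '1E'
  i=1: run of 'F' x 13 -> '13F'
  i=14: run of 'H' x 4 -> '4H'
  i=18: run of 'F' x 1 -> '1F'
  i=19: run of 'E' x 5 -> '5E'
  i=24: run of 'H' x 6 -> '6H'
  i=30: run of 'F' x 6 -> '6F'

RLE = 1E13F4H1F5E6H6F


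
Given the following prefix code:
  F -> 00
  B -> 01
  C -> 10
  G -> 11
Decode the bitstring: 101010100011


Decoding step by step:
Bits 10 -> C
Bits 10 -> C
Bits 10 -> C
Bits 10 -> C
Bits 00 -> F
Bits 11 -> G


Decoded message: CCCCFG


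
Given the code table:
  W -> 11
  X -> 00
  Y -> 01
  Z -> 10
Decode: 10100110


Decoding:
10 -> Z
10 -> Z
01 -> Y
10 -> Z


Result: ZZYZ


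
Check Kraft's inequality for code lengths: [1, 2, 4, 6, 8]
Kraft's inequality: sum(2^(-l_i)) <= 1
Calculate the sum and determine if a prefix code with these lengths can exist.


Sum = 2^(-1) + 2^(-2) + 2^(-4) + 2^(-6) + 2^(-8)
    = 0.5 + 0.25 + 0.0625 + 0.015625 + 0.00390625
    = 213/256 = 0.83203125
Since 0.83203125 <= 1, Kraft's inequality IS satisfied.
A prefix code with these lengths CAN exist.

Kraft sum = 0.83203125. Satisfied.


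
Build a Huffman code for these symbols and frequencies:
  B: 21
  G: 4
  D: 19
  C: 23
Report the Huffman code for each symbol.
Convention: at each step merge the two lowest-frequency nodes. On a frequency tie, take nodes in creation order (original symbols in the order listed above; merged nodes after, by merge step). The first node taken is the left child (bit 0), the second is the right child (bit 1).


Huffman tree construction:
Step 1: Merge G(4) + D(19) = 23
Step 2: Merge B(21) + C(23) = 44
Step 3: Merge (G+D)(23) + (B+C)(44) = 67
Read each symbol's code off the tree from the root (left child = 0, right child = 1).

Codes:
  B: 10 (length 2)
  G: 00 (length 2)
  D: 01 (length 2)
  C: 11 (length 2)
Average code length: 134/67 = 2.0000 bits/symbol


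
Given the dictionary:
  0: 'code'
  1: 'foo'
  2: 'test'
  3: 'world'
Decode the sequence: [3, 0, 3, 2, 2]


Look up each index in the dictionary:
  3 -> 'world'
  0 -> 'code'
  3 -> 'world'
  2 -> 'test'
  2 -> 'test'

Decoded: "world code world test test"


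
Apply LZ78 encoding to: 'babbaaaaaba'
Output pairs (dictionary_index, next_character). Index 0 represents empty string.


LZ78 encoding steps:
Dictionary: {0: ''}
Step 1: w='' (idx 0), next='b' -> output (0, 'b'), add 'b' as idx 1
Step 2: w='' (idx 0), next='a' -> output (0, 'a'), add 'a' as idx 2
Step 3: w='b' (idx 1), next='b' -> output (1, 'b'), add 'bb' as idx 3
Step 4: w='a' (idx 2), next='a' -> output (2, 'a'), add 'aa' as idx 4
Step 5: w='aa' (idx 4), next='a' -> output (4, 'a'), add 'aaa' as idx 5
Step 6: w='b' (idx 1), next='a' -> output (1, 'a'), add 'ba' as idx 6


Encoded: [(0, 'b'), (0, 'a'), (1, 'b'), (2, 'a'), (4, 'a'), (1, 'a')]


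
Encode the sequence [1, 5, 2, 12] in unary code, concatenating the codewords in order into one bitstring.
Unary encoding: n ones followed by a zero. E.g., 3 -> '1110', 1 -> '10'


Encode each number as n ones followed by a terminating 0:
  1 -> 10 (2 bits)
  5 -> 111110 (6 bits)
  2 -> 110 (3 bits)
  12 -> 1111111111110 (13 bits)
Total length = 2 + 6 + 3 + 13 = 24 bits.

Unary([1, 5, 2, 12]) = 101111101101111111111110 (24 bits)


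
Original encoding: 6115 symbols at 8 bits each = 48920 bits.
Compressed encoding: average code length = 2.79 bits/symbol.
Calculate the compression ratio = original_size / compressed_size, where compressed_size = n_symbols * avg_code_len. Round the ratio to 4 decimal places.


original_size = n_symbols * orig_bits = 6115 * 8 = 48920 bits
compressed_size = n_symbols * avg_code_len = 6115 * 2.79 = 17060.85 bits
ratio = original_size / compressed_size = 48920 / 17060.85 = 2.8674

Compression ratio = 2.8674


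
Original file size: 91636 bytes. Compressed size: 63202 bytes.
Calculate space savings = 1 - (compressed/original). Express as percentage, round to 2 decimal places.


ratio = compressed/original = 63202/91636 = 0.689707
savings = 1 - ratio = 1 - 0.689707 = 0.310293
as a percentage: 0.310293 * 100 = 31.03%

Space savings = 1 - 63202/91636 = 31.03%
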